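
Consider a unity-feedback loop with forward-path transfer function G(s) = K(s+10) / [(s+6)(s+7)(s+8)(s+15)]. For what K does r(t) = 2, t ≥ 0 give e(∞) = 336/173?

15

The open loop has no poles at the origin → type 0 system.
K_p = lim_{s→0} G(s) = K·10 / (6·7·8·15) = (1/504)·K.
e_ss = 2/(1 + K_p) = 336/173 ⇒ 1 + (1/504)·K = 173/168 ⇒ K = 15.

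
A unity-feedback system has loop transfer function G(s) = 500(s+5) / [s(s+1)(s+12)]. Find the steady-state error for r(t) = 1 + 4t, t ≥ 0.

One free integrator in G(s): this is a type 1 system. By superposition:
  • 1: tracked with zero error.
  • 4t: e_ss = 4/K_v with K_v=625/3 → 0.0192.
Total e_ss = 0.0192.

0.0192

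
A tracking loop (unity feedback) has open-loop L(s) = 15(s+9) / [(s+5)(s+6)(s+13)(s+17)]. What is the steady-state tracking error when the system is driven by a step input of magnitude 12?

System type = 0 (no poles at s=0).
K_p = lim_{s→0} L(s) = 15·9 / (5·6·13·17) = 9/442.
e_ss = 12/(1 + K_p) = 12/(451/442) = 5304/451.

5304/451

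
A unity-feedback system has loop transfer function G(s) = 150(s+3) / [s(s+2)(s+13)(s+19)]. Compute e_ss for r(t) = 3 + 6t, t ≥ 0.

494/75

G(s) has one factor of s in the denominator, so the system is type 1. Taking each input component in turn:
  • 3: tracked with zero error.
  • 6t: e_ss = 6/K_v with K_v=225/247 → 494/75.
Total e_ss = 494/75.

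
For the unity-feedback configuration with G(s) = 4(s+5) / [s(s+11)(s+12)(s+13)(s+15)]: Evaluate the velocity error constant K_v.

1/1287

G(s) has one factor of s in the denominator, so the system is type 1.
K_v = lim_{s→0} s·G(s) = 4·5 / (11·12·13·15) = 1/1287.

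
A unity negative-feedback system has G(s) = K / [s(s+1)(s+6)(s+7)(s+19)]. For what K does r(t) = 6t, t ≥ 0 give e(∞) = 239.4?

The open loop has one pole at the origin → type 1 system.
K_v = lim_{s→0} s·G(s) = K / (1·6·7·19) = (1/798)·K.
e_ss = 6/K_v = 239.4 ⇒ K_v = 10/399 ⇒ K = (10/399)/(1/798) = 20.

20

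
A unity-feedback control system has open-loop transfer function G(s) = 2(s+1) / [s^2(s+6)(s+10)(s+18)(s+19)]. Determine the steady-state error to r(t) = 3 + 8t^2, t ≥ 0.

G(s) has two factors of s in the denominator, so the system is type 2. Taking each input component in turn:
  • 3: tracked with zero error.
  • 8t^2: e_ss = 16/K_a with K_a=1/10260 → 164160.
Total e_ss = 164160.

164160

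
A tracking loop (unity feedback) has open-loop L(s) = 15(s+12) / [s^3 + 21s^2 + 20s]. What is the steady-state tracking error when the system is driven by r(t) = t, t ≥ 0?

The denominator has no term below 20s — 1 pole at s=0, type 1.
K_v = lim_{s→0} s·L(s) = 15·12 / 20 = 9.
e_ss = 1/K_v = 1/9.

1/9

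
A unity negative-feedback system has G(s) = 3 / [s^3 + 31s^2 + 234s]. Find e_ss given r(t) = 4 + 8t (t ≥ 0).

624

Factoring s from the denominator leaves a polynomial with constant term 234, so the system is type 1. By superposition:
  • 4: tracked with zero error.
  • 8t: e_ss = 8/K_v with K_v=1/78 → 624.
Total e_ss = 624.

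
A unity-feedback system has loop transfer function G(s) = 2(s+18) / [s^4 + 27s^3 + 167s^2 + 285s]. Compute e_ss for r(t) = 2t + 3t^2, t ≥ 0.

Factoring s from the denominator leaves a polynomial with constant term 285, so the system is type 1. By superposition:
  • 2t: e_ss = 2/K_v with K_v=12/95 → 95/6.
  • 3t^2: a type-1 system cannot track it, e_ss → ∞.
The unbounded component dominates.

infinity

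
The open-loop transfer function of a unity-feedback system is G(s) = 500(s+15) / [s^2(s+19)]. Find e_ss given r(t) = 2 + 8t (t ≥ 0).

0

Two free integrators in G(s): this is a type 2 system. Taking each input component in turn:
  • 2: tracked with zero error.
  • 8t: tracked with zero error.
Total e_ss = 0.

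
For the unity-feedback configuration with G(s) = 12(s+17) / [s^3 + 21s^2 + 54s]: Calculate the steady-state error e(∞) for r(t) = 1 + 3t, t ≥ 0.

27/34

Lowest-order denominator term is 54s, so the open loop has 1 pole at the origin → type 1 system. Taking each input component in turn:
  • 1: tracked with zero error.
  • 3t: e_ss = 3/K_v with K_v=34/9 → 27/34.
Total e_ss = 27/34.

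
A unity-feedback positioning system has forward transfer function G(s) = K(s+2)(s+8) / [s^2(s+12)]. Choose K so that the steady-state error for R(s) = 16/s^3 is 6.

System type = 2 (two poles at s=0).
K_a = lim_{s→0} s^2·G(s) = K·2·8 / (12) = (4/3)·K.
e_ss = 16/K_a = 6 ⇒ K_a = 8/3 ⇒ K = (8/3)/(4/3) = 2.

2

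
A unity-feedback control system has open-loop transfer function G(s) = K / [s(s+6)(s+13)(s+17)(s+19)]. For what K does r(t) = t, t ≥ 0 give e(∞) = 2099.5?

The open loop has one pole at the origin → type 1 system.
K_v = lim_{s→0} s·G(s) = K / (6·13·17·19) = (1/25194)·K.
e_ss = 1/K_v = 2099.5 ⇒ K_v = 2/4199 ⇒ K = (2/4199)/(1/25194) = 12.

12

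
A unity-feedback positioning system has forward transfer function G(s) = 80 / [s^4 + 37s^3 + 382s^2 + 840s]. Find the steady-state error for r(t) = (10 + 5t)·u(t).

52.5

Lowest-order denominator term is 840s, so the open loop has 1 pole at the origin → type 1 system. Treating each term separately:
  • 10: tracked with zero error.
  • 5t: e_ss = 5/K_v with K_v=2/21 → 52.5.
Total e_ss = 52.5.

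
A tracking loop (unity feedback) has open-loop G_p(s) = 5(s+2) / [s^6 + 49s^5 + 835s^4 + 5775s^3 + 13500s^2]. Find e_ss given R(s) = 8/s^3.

10800

The denominator has no term below 13500s^2 — 2 poles at s=0, type 2.
K_a = lim_{s→0} s^2·G_p(s) = 5·2 / 13500 = 1/1350.
r(t) = 4t^2 gives R(s) = 8/s^3.
e_ss = 8/K_a = 8/(1/1350) = 10800.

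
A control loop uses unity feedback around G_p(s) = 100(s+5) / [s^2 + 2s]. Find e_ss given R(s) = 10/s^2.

Lowest-order denominator term is 2s, so the open loop has 1 pole at the origin → type 1 system.
K_v = lim_{s→0} s·G_p(s) = 100·5 / 2 = 250.
e_ss = 10/K_v = 10/250 = 0.04.

0.04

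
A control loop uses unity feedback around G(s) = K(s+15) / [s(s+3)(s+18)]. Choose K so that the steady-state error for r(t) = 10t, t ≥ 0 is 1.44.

25

G(s) has one factor of s in the denominator, so the system is type 1.
K_v = lim_{s→0} s·G(s) = K·15 / (3·18) = (5/18)·K.
e_ss = 10/K_v = 1.44 ⇒ K_v = 125/18 ⇒ K = (125/18)/(5/18) = 25.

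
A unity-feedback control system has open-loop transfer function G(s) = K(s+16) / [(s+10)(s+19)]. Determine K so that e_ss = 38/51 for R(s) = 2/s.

The open loop has no poles at the origin → type 0 system.
K_p = lim_{s→0} G(s) = K·16 / (10·19) = (8/95)·K.
e_ss = 2/(1 + K_p) = 38/51 ⇒ 1 + (8/95)·K = 51/19 ⇒ K = 20.

20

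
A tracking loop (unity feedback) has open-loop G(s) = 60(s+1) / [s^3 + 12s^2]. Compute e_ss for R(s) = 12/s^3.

Factoring s^2 from the denominator leaves a polynomial with constant term 12, so the system is type 2.
K_a = lim_{s→0} s^2·G(s) = 60·1 / 12 = 5.
r(t) = 6t^2 gives R(s) = 12/s^3.
e_ss = 12/K_a = 12/5 = 2.4.

2.4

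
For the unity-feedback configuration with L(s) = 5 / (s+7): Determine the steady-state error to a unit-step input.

System type = 0 (no poles at s=0).
K_p = lim_{s→0} L(s) = 5 / (7) = 5/7.
e_ss = 1/(1 + K_p) = 1/(12/7) = 7/12.

7/12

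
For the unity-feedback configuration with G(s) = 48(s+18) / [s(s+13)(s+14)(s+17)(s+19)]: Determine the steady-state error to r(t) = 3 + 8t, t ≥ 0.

29393/54

The open loop has one pole at the origin → type 1 system. Taking each input component in turn:
  • 3: tracked with zero error.
  • 8t: e_ss = 8/K_v with K_v=432/29393 → 29393/54.
Total e_ss = 29393/54.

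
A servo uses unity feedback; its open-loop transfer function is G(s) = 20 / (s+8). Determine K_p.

2.5

System type = 0 (no poles at s=0).
K_p = lim_{s→0} G(s) = 20 / (8) = 2.5.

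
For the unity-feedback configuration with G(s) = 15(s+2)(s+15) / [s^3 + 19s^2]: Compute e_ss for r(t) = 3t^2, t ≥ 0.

The denominator has no term below 19s^2 — 2 poles at s=0, type 2.
K_a = lim_{s→0} s^2·G(s) = 15·2·15 / 19 = 450/19.
r(t) = 3t^2 gives R(s) = 6/s^3.
e_ss = 6/K_a = 6/(450/19) = 19/75.

19/75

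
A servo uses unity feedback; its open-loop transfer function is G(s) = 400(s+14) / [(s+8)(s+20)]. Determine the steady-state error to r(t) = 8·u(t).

G(s) has no factors of s in the denominator, so the system is type 0.
K_p = lim_{s→0} G(s) = 400·14 / (8·20) = 35.
e_ss = 8/(1 + K_p) = 8/36 = 2/9.

2/9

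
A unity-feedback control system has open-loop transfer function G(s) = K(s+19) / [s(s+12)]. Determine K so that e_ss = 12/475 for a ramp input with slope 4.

One free integrator in G(s): this is a type 1 system.
K_v = lim_{s→0} s·G(s) = K·19 / (12) = (19/12)·K.
e_ss = 4/K_v = 12/475 ⇒ K_v = 475/3 ⇒ K = (475/3)/(19/12) = 100.

100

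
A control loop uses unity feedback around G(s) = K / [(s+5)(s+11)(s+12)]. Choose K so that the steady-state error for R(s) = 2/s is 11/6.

60

No free integrators in G(s): this is a type 0 system.
K_p = lim_{s→0} G(s) = K / (5·11·12) = (1/660)·K.
e_ss = 2/(1 + K_p) = 11/6 ⇒ 1 + (1/660)·K = 12/11 ⇒ K = 60.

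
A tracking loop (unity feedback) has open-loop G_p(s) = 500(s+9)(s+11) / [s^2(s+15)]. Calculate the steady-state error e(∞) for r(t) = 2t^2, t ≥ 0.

1/825

System type = 2 (two poles at s=0).
K_a = lim_{s→0} s^2·G_p(s) = 500·9·11 / (15) = 3300.
r(t) = 2t^2 gives R(s) = 4/s^3.
e_ss = 4/K_a = 4/3300 = 1/825.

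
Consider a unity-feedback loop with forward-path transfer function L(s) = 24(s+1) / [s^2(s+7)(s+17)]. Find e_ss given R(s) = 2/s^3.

L(s) has two factors of s in the denominator, so the system is type 2.
K_a = lim_{s→0} s^2·L(s) = 24·1 / (7·17) = 24/119.
r(t) = t^2 gives R(s) = 2/s^3.
e_ss = 2/K_a = 2/(24/119) = 119/12.

119/12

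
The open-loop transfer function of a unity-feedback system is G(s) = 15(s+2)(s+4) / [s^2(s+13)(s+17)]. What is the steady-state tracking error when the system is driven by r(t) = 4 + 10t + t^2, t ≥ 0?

221/60

System type = 2 (two poles at s=0). By superposition:
  • 4: tracked with zero error.
  • 10t: tracked with zero error.
  • t^2: e_ss = 2/K_a with K_a=120/221 → 221/60.
Total e_ss = 221/60.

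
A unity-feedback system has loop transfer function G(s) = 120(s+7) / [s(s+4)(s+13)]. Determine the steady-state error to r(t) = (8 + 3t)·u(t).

13/70

One free integrator in G(s): this is a type 1 system. Taking each input component in turn:
  • 8: tracked with zero error.
  • 3t: e_ss = 3/K_v with K_v=210/13 → 13/70.
Total e_ss = 13/70.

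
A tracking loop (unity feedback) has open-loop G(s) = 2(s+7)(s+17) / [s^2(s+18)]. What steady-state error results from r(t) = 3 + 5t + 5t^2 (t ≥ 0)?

90/119

System type = 2 (two poles at s=0). Treating each term separately:
  • 3: tracked with zero error.
  • 5t: tracked with zero error.
  • 5t^2: e_ss = 10/K_a with K_a=119/9 → 90/119.
Total e_ss = 90/119.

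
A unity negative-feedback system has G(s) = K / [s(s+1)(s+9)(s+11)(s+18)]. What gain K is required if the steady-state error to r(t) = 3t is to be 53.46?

One free integrator in G(s): this is a type 1 system.
K_v = lim_{s→0} s·G(s) = K / (1·9·11·18) = (1/1782)·K.
e_ss = 3/K_v = 53.46 ⇒ K_v = 50/891 ⇒ K = (50/891)/(1/1782) = 100.

100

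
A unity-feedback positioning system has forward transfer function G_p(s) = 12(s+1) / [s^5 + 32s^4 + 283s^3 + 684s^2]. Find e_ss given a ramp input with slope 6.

0

Factoring s^2 from the denominator leaves a polynomial with constant term 684, so the system is type 2.
A type-2 system has K_v = ∞, so it tracks a ramp input with zero steady-state error.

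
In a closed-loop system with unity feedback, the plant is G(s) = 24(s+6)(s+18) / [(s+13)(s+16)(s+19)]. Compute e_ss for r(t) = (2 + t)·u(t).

No free integrators in G(s): this is a type 0 system. Taking each input component in turn:
  • 2: e_ss = 2/(1+K_p) with K_p=162/247 → 494/409.
  • t: a type-0 system cannot track it, e_ss → ∞.
The unbounded component dominates.

infinity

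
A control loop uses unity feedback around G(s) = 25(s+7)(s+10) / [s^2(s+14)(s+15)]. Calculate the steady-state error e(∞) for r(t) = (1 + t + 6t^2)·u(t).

Two free integrators in G(s): this is a type 2 system. By superposition:
  • 1: tracked with zero error.
  • t: tracked with zero error.
  • 6t^2: e_ss = 12/K_a with K_a=25/3 → 1.44.
Total e_ss = 1.44.

1.44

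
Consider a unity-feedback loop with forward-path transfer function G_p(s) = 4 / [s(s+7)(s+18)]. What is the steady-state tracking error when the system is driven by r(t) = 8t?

One free integrator in G_p(s): this is a type 1 system.
K_v = lim_{s→0} s·G_p(s) = 4 / (7·18) = 2/63.
e_ss = 8/K_v = 8/(2/63) = 252.

252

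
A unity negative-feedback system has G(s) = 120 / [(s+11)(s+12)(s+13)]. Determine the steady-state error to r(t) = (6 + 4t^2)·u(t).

infinity

The open loop has no poles at the origin → type 0 system. Treating each term separately:
  • 6: e_ss = 6/(1+K_p) with K_p=10/143 → 286/51.
  • 4t^2: a type-0 system cannot track it, e_ss → ∞.
The unbounded component dominates.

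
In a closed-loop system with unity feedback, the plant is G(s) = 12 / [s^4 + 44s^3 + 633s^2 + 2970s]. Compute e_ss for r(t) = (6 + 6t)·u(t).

Lowest-order denominator term is 2970s, so the open loop has 1 pole at the origin → type 1 system. By superposition:
  • 6: tracked with zero error.
  • 6t: e_ss = 6/K_v with K_v=2/495 → 1485.
Total e_ss = 1485.

1485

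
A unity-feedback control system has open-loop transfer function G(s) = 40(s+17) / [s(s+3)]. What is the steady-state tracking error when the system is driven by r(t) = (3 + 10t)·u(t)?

G(s) has one factor of s in the denominator, so the system is type 1. By superposition:
  • 3: tracked with zero error.
  • 10t: e_ss = 10/K_v with K_v=680/3 → 3/68.
Total e_ss = 3/68.

3/68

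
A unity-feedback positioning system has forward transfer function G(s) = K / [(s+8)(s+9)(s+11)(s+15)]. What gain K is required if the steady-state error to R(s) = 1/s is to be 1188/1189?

10

System type = 0 (no poles at s=0).
K_p = lim_{s→0} G(s) = K / (8·9·11·15) = (1/11880)·K.
e_ss = 1/(1 + K_p) = 1188/1189 ⇒ 1 + (1/11880)·K = 1189/1188 ⇒ K = 10.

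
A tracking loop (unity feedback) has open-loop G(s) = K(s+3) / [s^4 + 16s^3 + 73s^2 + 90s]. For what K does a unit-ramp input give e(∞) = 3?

10

The denominator has no term below 90s — 1 pole at s=0, type 1.
K_v = lim_{s→0} s·G(s) = K·3 / 90 = (1/30)·K.
e_ss = 1/K_v = 3 ⇒ K_v = 1/3 ⇒ K = (1/3)/(1/30) = 10.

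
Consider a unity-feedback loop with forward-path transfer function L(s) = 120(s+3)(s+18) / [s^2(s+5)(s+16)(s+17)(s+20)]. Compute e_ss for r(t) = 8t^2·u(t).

System type = 2 (two poles at s=0).
K_a = lim_{s→0} s^2·L(s) = 120·3·18 / (5·16·17·20) = 81/340.
r(t) = 8t^2 gives R(s) = 16/s^3.
e_ss = 16/K_a = 16/(81/340) = 5440/81.

5440/81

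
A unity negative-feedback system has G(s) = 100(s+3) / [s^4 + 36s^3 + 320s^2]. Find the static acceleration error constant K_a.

The denominator has no term below 320s^2 — 2 poles at s=0, type 2.
K_a = lim_{s→0} s^2·G(s) = 100·3 / 320 = 0.9375.

0.9375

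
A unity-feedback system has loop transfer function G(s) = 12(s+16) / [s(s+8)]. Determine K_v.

One free integrator in G(s): this is a type 1 system.
K_v = lim_{s→0} s·G(s) = 12·16 / (8) = 24.

24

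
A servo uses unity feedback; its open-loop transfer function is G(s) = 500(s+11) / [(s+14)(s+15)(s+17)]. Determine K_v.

0

System type = 0 (no poles at s=0).
K_v = lim_{s→0} s·G(s) = 0 (the extra factor of s kills the finite limit).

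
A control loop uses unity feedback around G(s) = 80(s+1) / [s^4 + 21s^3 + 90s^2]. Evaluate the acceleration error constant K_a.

8/9

The denominator has no term below 90s^2 — 2 poles at s=0, type 2.
K_a = lim_{s→0} s^2·G(s) = 80·1 / 90 = 8/9.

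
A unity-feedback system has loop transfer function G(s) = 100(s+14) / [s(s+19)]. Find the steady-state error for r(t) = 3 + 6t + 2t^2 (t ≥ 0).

infinity

The open loop has one pole at the origin → type 1 system. By superposition:
  • 3: tracked with zero error.
  • 6t: e_ss = 6/K_v with K_v=1400/19 → 57/700.
  • 2t^2: a type-1 system cannot track it, e_ss → ∞.
The unbounded component dominates.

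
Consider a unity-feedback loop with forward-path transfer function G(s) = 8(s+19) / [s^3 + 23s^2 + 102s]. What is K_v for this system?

76/51

Lowest-order denominator term is 102s, so the open loop has 1 pole at the origin → type 1 system.
K_v = lim_{s→0} s·G(s) = 8·19 / 102 = 76/51.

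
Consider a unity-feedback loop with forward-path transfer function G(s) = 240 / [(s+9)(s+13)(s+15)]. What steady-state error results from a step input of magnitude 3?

No free integrators in G(s): this is a type 0 system.
K_p = lim_{s→0} G(s) = 240 / (9·13·15) = 16/117.
e_ss = 3/(1 + K_p) = 3/(133/117) = 351/133.

351/133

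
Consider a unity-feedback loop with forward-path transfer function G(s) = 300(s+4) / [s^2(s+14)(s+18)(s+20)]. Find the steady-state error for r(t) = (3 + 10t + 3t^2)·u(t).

G(s) has two factors of s in the denominator, so the system is type 2. Treating each term separately:
  • 3: tracked with zero error.
  • 10t: tracked with zero error.
  • 3t^2: e_ss = 6/K_a with K_a=5/21 → 25.2.
Total e_ss = 25.2.

25.2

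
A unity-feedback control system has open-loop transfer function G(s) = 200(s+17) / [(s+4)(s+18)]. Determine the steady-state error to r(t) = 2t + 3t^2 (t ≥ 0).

System type = 0 (no poles at s=0). Taking each input component in turn:
  • 2t: a type-0 system cannot track it, e_ss → ∞.
  • 3t^2: a type-0 system cannot track it, e_ss → ∞.
The unbounded component dominates.

infinity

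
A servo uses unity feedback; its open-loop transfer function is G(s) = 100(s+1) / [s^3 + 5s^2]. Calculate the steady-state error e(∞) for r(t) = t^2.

0.1

The denominator has no term below 5s^2 — 2 poles at s=0, type 2.
K_a = lim_{s→0} s^2·G(s) = 100·1 / 5 = 20.
r(t) = t^2 gives R(s) = 2/s^3.
e_ss = 2/K_a = 2/20 = 0.1.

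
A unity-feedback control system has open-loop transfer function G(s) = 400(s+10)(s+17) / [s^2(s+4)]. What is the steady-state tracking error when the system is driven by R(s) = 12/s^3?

3/4250

System type = 2 (two poles at s=0).
K_a = lim_{s→0} s^2·G(s) = 400·10·17 / (4) = 17000.
r(t) = 6t^2 gives R(s) = 12/s^3.
e_ss = 12/K_a = 12/17000 = 3/4250.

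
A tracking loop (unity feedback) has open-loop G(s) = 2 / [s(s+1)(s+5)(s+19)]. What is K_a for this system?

0

G(s) has one factor of s in the denominator, so the system is type 1.
K_a = lim_{s→0} s^2·G(s) = 0 (the extra factor of s kills the finite limit).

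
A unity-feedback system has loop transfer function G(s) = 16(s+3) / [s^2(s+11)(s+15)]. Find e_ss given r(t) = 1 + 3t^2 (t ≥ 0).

The open loop has two poles at the origin → type 2 system. Taking each input component in turn:
  • 1: tracked with zero error.
  • 3t^2: e_ss = 6/K_a with K_a=16/55 → 20.625.
Total e_ss = 20.625.

20.625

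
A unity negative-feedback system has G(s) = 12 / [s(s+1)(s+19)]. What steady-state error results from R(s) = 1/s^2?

One free integrator in G(s): this is a type 1 system.
K_v = lim_{s→0} s·G(s) = 12 / (1·19) = 12/19.
e_ss = 1/K_v = 1/(12/19) = 19/12.

19/12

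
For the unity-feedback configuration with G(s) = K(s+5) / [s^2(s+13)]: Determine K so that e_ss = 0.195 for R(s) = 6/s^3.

The open loop has two poles at the origin → type 2 system.
K_a = lim_{s→0} s^2·G(s) = K·5 / (13) = (5/13)·K.
e_ss = 6/K_a = 0.195 ⇒ K_a = 400/13 ⇒ K = (400/13)/(5/13) = 80.

80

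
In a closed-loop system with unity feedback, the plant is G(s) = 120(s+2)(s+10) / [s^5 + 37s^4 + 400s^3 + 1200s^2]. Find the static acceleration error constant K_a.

2

The denominator has no term below 1200s^2 — 2 poles at s=0, type 2.
K_a = lim_{s→0} s^2·G(s) = 120·2·10 / 1200 = 2.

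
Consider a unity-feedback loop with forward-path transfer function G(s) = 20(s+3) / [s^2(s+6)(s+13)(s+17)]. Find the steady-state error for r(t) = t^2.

G(s) has two factors of s in the denominator, so the system is type 2.
K_a = lim_{s→0} s^2·G(s) = 20·3 / (6·13·17) = 10/221.
r(t) = t^2 gives R(s) = 2/s^3.
e_ss = 2/K_a = 2/(10/221) = 44.2.

44.2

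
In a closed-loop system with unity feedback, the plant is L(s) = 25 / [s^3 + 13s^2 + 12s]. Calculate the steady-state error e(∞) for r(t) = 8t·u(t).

3.84

Factoring s from the denominator leaves a polynomial with constant term 12, so the system is type 1.
K_v = lim_{s→0} s·L(s) = 25 / 12 = 25/12.
e_ss = 8/K_v = 8/(25/12) = 3.84.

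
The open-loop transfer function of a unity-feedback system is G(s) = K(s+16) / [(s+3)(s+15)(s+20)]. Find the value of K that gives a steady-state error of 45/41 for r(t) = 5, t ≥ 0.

G(s) has no factors of s in the denominator, so the system is type 0.
K_p = lim_{s→0} G(s) = K·16 / (3·15·20) = (4/225)·K.
e_ss = 5/(1 + K_p) = 45/41 ⇒ 1 + (4/225)·K = 41/9 ⇒ K = 200.

200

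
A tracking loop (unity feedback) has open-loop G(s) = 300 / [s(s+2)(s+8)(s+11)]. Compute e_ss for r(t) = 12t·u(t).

One free integrator in G(s): this is a type 1 system.
K_v = lim_{s→0} s·G(s) = 300 / (2·8·11) = 75/44.
e_ss = 12/K_v = 12/(75/44) = 7.04.

7.04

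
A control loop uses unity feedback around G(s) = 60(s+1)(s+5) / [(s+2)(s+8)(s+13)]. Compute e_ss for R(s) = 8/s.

416/127

G(s) has no factors of s in the denominator, so the system is type 0.
K_p = lim_{s→0} G(s) = 60·1·5 / (2·8·13) = 75/52.
e_ss = 8/(1 + K_p) = 8/(127/52) = 416/127.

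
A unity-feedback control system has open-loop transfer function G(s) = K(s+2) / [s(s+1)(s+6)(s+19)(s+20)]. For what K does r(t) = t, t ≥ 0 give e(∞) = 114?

System type = 1 (one pole at s=0).
K_v = lim_{s→0} s·G(s) = K·2 / (1·6·19·20) = (1/1140)·K.
e_ss = 1/K_v = 114 ⇒ K_v = 1/114 ⇒ K = (1/114)/(1/1140) = 10.

10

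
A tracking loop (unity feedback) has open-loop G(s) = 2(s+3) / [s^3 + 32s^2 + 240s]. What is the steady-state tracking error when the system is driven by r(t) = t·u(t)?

The denominator has no term below 240s — 1 pole at s=0, type 1.
K_v = lim_{s→0} s·G(s) = 2·3 / 240 = 0.025.
e_ss = 1/K_v = 1/0.025 = 40.

40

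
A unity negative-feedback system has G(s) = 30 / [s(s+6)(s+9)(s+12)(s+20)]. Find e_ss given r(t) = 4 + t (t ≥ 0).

432

One free integrator in G(s): this is a type 1 system. Taking each input component in turn:
  • 4: tracked with zero error.
  • t: e_ss = 1/K_v with K_v=1/432 → 432.
Total e_ss = 432.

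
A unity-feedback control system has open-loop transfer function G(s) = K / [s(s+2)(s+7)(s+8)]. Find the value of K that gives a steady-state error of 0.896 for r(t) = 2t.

One free integrator in G(s): this is a type 1 system.
K_v = lim_{s→0} s·G(s) = K / (2·7·8) = (1/112)·K.
e_ss = 2/K_v = 0.896 ⇒ K_v = 125/56 ⇒ K = (125/56)/(1/112) = 250.

250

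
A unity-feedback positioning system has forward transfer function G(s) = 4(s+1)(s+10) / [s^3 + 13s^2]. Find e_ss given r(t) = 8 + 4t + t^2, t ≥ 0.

Factoring s^2 from the denominator leaves a polynomial with constant term 13, so the system is type 2. Taking each input component in turn:
  • 8: tracked with zero error.
  • 4t: tracked with zero error.
  • t^2: e_ss = 2/K_a with K_a=40/13 → 0.65.
Total e_ss = 0.65.

0.65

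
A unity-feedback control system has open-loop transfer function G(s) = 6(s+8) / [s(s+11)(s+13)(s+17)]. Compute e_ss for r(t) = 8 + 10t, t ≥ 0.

The open loop has one pole at the origin → type 1 system. Treating each term separately:
  • 8: tracked with zero error.
  • 10t: e_ss = 10/K_v with K_v=48/2431 → 12155/24.
Total e_ss = 12155/24.

12155/24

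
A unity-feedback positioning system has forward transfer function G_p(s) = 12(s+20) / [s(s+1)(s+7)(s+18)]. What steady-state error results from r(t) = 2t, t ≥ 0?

1.05

One free integrator in G_p(s): this is a type 1 system.
K_v = lim_{s→0} s·G_p(s) = 12·20 / (1·7·18) = 40/21.
e_ss = 2/K_v = 2/(40/21) = 1.05.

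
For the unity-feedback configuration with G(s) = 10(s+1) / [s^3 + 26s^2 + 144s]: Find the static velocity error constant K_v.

Factoring s from the denominator leaves a polynomial with constant term 144, so the system is type 1.
K_v = lim_{s→0} s·G(s) = 10·1 / 144 = 5/72.

5/72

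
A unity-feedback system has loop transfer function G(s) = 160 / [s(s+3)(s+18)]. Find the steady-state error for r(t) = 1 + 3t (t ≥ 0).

1.0125

System type = 1 (one pole at s=0). By superposition:
  • 1: tracked with zero error.
  • 3t: e_ss = 3/K_v with K_v=80/27 → 1.0125.
Total e_ss = 1.0125.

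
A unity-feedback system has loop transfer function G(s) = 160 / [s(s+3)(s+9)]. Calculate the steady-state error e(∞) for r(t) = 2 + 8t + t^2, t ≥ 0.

G(s) has one factor of s in the denominator, so the system is type 1. Treating each term separately:
  • 2: tracked with zero error.
  • 8t: e_ss = 8/K_v with K_v=160/27 → 1.35.
  • t^2: a type-1 system cannot track it, e_ss → ∞.
The unbounded component dominates.

infinity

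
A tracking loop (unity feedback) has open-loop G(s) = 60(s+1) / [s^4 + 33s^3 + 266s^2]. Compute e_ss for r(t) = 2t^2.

Factoring s^2 from the denominator leaves a polynomial with constant term 266, so the system is type 2.
K_a = lim_{s→0} s^2·G(s) = 60·1 / 266 = 30/133.
r(t) = 2t^2 gives R(s) = 4/s^3.
e_ss = 4/K_a = 4/(30/133) = 266/15.

266/15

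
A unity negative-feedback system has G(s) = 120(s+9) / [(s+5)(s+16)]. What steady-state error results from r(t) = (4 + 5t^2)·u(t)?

The open loop has no poles at the origin → type 0 system. Treating each term separately:
  • 4: e_ss = 4/(1+K_p) with K_p=13.5 → 8/29.
  • 5t^2: a type-0 system cannot track it, e_ss → ∞.
The unbounded component dominates.

infinity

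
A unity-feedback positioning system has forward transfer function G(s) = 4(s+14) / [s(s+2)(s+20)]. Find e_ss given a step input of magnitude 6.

0

One free integrator in G(s): this is a type 1 system.
A type-1 system has K_p = ∞, so it tracks a step input with zero steady-state error.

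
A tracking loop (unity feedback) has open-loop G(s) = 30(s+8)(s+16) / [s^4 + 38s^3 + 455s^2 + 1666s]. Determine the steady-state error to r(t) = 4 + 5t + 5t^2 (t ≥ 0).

infinity

Factoring s from the denominator leaves a polynomial with constant term 1666, so the system is type 1. By superposition:
  • 4: tracked with zero error.
  • 5t: e_ss = 5/K_v with K_v=1920/833 → 833/384.
  • 5t^2: a type-1 system cannot track it, e_ss → ∞.
The unbounded component dominates.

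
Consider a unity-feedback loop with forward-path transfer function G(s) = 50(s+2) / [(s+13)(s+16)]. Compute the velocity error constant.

G(s) has no factors of s in the denominator, so the system is type 0.
K_v = lim_{s→0} s·G(s) = 0 (the extra factor of s kills the finite limit).

0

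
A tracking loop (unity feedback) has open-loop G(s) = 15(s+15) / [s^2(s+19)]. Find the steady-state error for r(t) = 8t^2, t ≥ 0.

304/225

The open loop has two poles at the origin → type 2 system.
K_a = lim_{s→0} s^2·G(s) = 15·15 / (19) = 225/19.
r(t) = 8t^2 gives R(s) = 16/s^3.
e_ss = 16/K_a = 16/(225/19) = 304/225.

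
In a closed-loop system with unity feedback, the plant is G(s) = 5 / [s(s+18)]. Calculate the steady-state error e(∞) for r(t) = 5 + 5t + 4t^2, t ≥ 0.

infinity

The open loop has one pole at the origin → type 1 system. Taking each input component in turn:
  • 5: tracked with zero error.
  • 5t: e_ss = 5/K_v with K_v=5/18 → 18.
  • 4t^2: a type-1 system cannot track it, e_ss → ∞.
The unbounded component dominates.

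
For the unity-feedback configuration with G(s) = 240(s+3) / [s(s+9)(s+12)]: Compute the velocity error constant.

20/3

System type = 1 (one pole at s=0).
K_v = lim_{s→0} s·G(s) = 240·3 / (9·12) = 20/3.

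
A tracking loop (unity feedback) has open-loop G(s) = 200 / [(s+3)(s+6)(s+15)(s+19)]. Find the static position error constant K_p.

20/513

The open loop has no poles at the origin → type 0 system.
K_p = lim_{s→0} G(s) = 200 / (3·6·15·19) = 20/513.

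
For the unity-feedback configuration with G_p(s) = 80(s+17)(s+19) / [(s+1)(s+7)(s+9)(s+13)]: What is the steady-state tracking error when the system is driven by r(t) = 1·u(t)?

System type = 0 (no poles at s=0).
K_p = lim_{s→0} G_p(s) = 80·17·19 / (1·7·9·13) = 25840/819.
e_ss = 1/(1 + K_p) = 1/(26659/819) = 819/26659.

819/26659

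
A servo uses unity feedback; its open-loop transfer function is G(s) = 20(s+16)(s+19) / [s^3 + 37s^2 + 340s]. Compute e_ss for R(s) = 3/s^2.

The denominator has no term below 340s — 1 pole at s=0, type 1.
K_v = lim_{s→0} s·G(s) = 20·16·19 / 340 = 304/17.
e_ss = 3/K_v = 3/(304/17) = 51/304.

51/304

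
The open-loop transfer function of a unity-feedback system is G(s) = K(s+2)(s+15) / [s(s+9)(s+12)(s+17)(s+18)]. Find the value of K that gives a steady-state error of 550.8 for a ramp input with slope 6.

G(s) has one factor of s in the denominator, so the system is type 1.
K_v = lim_{s→0} s·G(s) = K·2·15 / (9·12·17·18) = (5/5508)·K.
e_ss = 6/K_v = 550.8 ⇒ K_v = 5/459 ⇒ K = (5/459)/(5/5508) = 12.

12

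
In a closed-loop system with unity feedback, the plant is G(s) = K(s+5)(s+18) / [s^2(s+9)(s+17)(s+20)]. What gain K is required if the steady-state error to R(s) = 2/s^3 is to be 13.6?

Two free integrators in G(s): this is a type 2 system.
K_a = lim_{s→0} s^2·G(s) = K·5·18 / (9·17·20) = (1/34)·K.
e_ss = 2/K_a = 13.6 ⇒ K_a = 5/34 ⇒ K = (5/34)/(1/34) = 5.

5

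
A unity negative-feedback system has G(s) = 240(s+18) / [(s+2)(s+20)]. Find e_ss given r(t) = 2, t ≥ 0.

2/109

The open loop has no poles at the origin → type 0 system.
K_p = lim_{s→0} G(s) = 240·18 / (2·20) = 108.
e_ss = 2/(1 + K_p) = 2/109.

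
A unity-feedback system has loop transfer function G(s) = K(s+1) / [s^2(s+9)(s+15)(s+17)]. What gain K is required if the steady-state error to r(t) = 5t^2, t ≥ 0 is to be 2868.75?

System type = 2 (two poles at s=0).
K_a = lim_{s→0} s^2·G(s) = K·1 / (9·15·17) = (1/2295)·K.
e_ss = 10/K_a = 2868.75 ⇒ K_a = 8/2295 ⇒ K = (8/2295)/(1/2295) = 8.

8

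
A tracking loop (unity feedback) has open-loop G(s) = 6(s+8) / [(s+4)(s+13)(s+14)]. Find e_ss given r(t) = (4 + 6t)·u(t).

infinity

The open loop has no poles at the origin → type 0 system. Taking each input component in turn:
  • 4: e_ss = 4/(1+K_p) with K_p=6/91 → 364/97.
  • 6t: a type-0 system cannot track it, e_ss → ∞.
The unbounded component dominates.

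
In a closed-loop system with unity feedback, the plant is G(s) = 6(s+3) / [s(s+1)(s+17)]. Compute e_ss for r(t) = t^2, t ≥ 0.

G(s) has one factor of s in the denominator, so the system is type 1.
For a type-1 system K_a = 0, so e_ss to a parabolic input is unbounded.

infinity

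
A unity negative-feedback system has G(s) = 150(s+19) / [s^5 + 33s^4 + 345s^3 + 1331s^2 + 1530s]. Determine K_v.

The denominator has no term below 1530s — 1 pole at s=0, type 1.
K_v = lim_{s→0} s·G(s) = 150·19 / 1530 = 95/51.

95/51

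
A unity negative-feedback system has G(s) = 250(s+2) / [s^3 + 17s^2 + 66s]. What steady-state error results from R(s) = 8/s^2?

Factoring s from the denominator leaves a polynomial with constant term 66, so the system is type 1.
K_v = lim_{s→0} s·G(s) = 250·2 / 66 = 250/33.
e_ss = 8/K_v = 8/(250/33) = 1.056.

1.056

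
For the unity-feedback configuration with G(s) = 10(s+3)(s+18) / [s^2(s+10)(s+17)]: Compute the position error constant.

infinity

K_p = lim_{s→0} G(s); with 2 poles at the origin the limit diverges, so K_p = ∞.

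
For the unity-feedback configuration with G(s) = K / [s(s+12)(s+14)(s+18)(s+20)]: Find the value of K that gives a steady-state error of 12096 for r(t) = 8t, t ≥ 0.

40

System type = 1 (one pole at s=0).
K_v = lim_{s→0} s·G(s) = K / (12·14·18·20) = (1/60480)·K.
e_ss = 8/K_v = 12096 ⇒ K_v = 1/1512 ⇒ K = (1/1512)/(1/60480) = 40.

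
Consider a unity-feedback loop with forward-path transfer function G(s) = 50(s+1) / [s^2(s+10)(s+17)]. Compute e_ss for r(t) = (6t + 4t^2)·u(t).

27.2

The open loop has two poles at the origin → type 2 system. Taking each input component in turn:
  • 6t: tracked with zero error.
  • 4t^2: e_ss = 8/K_a with K_a=5/17 → 27.2.
Total e_ss = 27.2.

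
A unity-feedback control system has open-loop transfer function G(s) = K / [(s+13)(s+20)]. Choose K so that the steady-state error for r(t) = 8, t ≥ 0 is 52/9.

System type = 0 (no poles at s=0).
K_p = lim_{s→0} G(s) = K / (13·20) = (1/260)·K.
e_ss = 8/(1 + K_p) = 52/9 ⇒ 1 + (1/260)·K = 18/13 ⇒ K = 100.

100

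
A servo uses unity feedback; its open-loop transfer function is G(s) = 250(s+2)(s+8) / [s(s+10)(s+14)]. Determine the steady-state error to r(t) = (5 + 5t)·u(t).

0.175

One free integrator in G(s): this is a type 1 system. Treating each term separately:
  • 5: tracked with zero error.
  • 5t: e_ss = 5/K_v with K_v=200/7 → 0.175.
Total e_ss = 0.175.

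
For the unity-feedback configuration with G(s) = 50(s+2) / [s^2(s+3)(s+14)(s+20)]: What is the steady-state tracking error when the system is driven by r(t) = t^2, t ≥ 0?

The open loop has two poles at the origin → type 2 system.
K_a = lim_{s→0} s^2·G(s) = 50·2 / (3·14·20) = 5/42.
r(t) = t^2 gives R(s) = 2/s^3.
e_ss = 2/K_a = 2/(5/42) = 16.8.

16.8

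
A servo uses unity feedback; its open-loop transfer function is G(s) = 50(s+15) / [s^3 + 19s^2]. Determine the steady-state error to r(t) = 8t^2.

152/375

Factoring s^2 from the denominator leaves a polynomial with constant term 19, so the system is type 2.
K_a = lim_{s→0} s^2·G(s) = 50·15 / 19 = 750/19.
r(t) = 8t^2 gives R(s) = 16/s^3.
e_ss = 16/K_a = 16/(750/19) = 152/375.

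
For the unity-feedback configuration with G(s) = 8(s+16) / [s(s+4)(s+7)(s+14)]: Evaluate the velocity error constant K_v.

16/49

The open loop has one pole at the origin → type 1 system.
K_v = lim_{s→0} s·G(s) = 8·16 / (4·7·14) = 16/49.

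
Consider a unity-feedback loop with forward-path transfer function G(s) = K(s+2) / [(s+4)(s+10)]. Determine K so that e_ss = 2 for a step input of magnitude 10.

No free integrators in G(s): this is a type 0 system.
K_p = lim_{s→0} G(s) = K·2 / (4·10) = 0.05·K.
e_ss = 10/(1 + K_p) = 2 ⇒ 1 + 0.05·K = 5 ⇒ K = 80.

80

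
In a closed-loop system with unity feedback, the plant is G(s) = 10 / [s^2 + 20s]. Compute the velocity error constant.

Factoring s from the denominator leaves a polynomial with constant term 20, so the system is type 1.
K_v = lim_{s→0} s·G(s) = 10 / 20 = 0.5.

0.5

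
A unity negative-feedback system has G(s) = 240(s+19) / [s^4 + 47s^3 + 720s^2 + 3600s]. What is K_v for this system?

19/15

Factoring s from the denominator leaves a polynomial with constant term 3600, so the system is type 1.
K_v = lim_{s→0} s·G(s) = 240·19 / 3600 = 19/15.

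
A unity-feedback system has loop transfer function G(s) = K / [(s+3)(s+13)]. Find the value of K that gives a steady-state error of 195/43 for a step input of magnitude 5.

The open loop has no poles at the origin → type 0 system.
K_p = lim_{s→0} G(s) = K / (3·13) = (1/39)·K.
e_ss = 5/(1 + K_p) = 195/43 ⇒ 1 + (1/39)·K = 43/39 ⇒ K = 4.

4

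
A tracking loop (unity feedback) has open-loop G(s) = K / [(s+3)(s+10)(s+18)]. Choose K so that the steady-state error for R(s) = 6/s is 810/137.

The open loop has no poles at the origin → type 0 system.
K_p = lim_{s→0} G(s) = K / (3·10·18) = (1/540)·K.
e_ss = 6/(1 + K_p) = 810/137 ⇒ 1 + (1/540)·K = 137/135 ⇒ K = 8.

8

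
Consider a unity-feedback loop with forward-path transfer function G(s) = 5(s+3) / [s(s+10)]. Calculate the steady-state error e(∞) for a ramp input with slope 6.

System type = 1 (one pole at s=0).
K_v = lim_{s→0} s·G(s) = 5·3 / (10) = 1.5.
e_ss = 6/K_v = 6/1.5 = 4.

4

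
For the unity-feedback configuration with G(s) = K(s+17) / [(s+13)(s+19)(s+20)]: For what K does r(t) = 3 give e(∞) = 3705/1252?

4

No free integrators in G(s): this is a type 0 system.
K_p = lim_{s→0} G(s) = K·17 / (13·19·20) = (17/4940)·K.
e_ss = 3/(1 + K_p) = 3705/1252 ⇒ 1 + (17/4940)·K = 1252/1235 ⇒ K = 4.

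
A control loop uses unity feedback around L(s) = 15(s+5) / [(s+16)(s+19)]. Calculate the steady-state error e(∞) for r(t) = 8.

2432/379

L(s) has no factors of s in the denominator, so the system is type 0.
K_p = lim_{s→0} L(s) = 15·5 / (16·19) = 75/304.
e_ss = 8/(1 + K_p) = 8/(379/304) = 2432/379.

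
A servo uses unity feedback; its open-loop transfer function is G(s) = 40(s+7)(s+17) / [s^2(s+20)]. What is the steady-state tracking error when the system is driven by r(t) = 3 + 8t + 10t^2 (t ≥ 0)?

Two free integrators in G(s): this is a type 2 system. By superposition:
  • 3: tracked with zero error.
  • 8t: tracked with zero error.
  • 10t^2: e_ss = 20/K_a with K_a=238 → 10/119.
Total e_ss = 10/119.

10/119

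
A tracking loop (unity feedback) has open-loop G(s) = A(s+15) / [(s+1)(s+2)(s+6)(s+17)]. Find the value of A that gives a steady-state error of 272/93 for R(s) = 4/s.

5

The open loop has no poles at the origin → type 0 system.
K_p = lim_{s→0} G(s) = A·15 / (1·2·6·17) = (5/68)·A.
e_ss = 4/(1 + K_p) = 272/93 ⇒ 1 + (5/68)·A = 93/68 ⇒ A = 5.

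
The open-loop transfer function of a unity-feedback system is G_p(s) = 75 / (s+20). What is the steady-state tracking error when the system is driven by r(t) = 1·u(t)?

4/19

The open loop has no poles at the origin → type 0 system.
K_p = lim_{s→0} G_p(s) = 75 / (20) = 3.75.
e_ss = 1/(1 + K_p) = 1/4.75 = 4/19.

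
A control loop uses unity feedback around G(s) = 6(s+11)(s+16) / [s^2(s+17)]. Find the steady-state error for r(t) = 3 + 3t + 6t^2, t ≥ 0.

17/88

G(s) has two factors of s in the denominator, so the system is type 2. By superposition:
  • 3: tracked with zero error.
  • 3t: tracked with zero error.
  • 6t^2: e_ss = 12/K_a with K_a=1056/17 → 17/88.
Total e_ss = 17/88.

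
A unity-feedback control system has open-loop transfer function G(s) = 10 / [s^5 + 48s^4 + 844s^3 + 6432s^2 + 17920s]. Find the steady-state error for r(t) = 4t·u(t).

Factoring s from the denominator leaves a polynomial with constant term 17920, so the system is type 1.
K_v = lim_{s→0} s·G(s) = 10 / 17920 = 1/1792.
e_ss = 4/K_v = 4/(1/1792) = 7168.

7168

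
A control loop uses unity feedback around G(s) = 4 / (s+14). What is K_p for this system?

No free integrators in G(s): this is a type 0 system.
K_p = lim_{s→0} G(s) = 4 / (14) = 2/7.

2/7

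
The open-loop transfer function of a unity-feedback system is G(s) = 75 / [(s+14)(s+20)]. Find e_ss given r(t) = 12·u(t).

System type = 0 (no poles at s=0).
K_p = lim_{s→0} G(s) = 75 / (14·20) = 15/56.
e_ss = 12/(1 + K_p) = 12/(71/56) = 672/71.

672/71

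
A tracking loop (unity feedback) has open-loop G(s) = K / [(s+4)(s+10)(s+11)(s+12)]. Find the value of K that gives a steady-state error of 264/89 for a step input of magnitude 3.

System type = 0 (no poles at s=0).
K_p = lim_{s→0} G(s) = K / (4·10·11·12) = (1/5280)·K.
e_ss = 3/(1 + K_p) = 264/89 ⇒ 1 + (1/5280)·K = 89/88 ⇒ K = 60.

60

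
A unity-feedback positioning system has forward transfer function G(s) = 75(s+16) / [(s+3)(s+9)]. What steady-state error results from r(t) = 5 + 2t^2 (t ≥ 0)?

infinity

System type = 0 (no poles at s=0). By superposition:
  • 5: e_ss = 5/(1+K_p) with K_p=400/9 → 45/409.
  • 2t^2: a type-0 system cannot track it, e_ss → ∞.
The unbounded component dominates.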